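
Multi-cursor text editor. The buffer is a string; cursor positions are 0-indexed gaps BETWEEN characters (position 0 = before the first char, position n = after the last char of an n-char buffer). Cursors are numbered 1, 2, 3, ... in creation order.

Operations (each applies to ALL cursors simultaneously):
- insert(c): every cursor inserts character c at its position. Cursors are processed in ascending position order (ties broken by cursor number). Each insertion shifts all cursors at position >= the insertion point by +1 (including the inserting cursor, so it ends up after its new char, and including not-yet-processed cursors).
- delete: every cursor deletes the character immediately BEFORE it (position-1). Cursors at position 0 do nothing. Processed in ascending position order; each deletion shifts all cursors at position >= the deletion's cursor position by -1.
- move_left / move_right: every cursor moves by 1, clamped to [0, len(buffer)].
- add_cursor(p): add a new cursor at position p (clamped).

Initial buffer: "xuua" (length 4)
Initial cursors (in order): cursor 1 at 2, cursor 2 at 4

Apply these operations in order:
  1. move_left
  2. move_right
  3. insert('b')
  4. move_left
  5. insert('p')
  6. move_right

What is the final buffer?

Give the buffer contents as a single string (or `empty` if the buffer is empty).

After op 1 (move_left): buffer="xuua" (len 4), cursors c1@1 c2@3, authorship ....
After op 2 (move_right): buffer="xuua" (len 4), cursors c1@2 c2@4, authorship ....
After op 3 (insert('b')): buffer="xubuab" (len 6), cursors c1@3 c2@6, authorship ..1..2
After op 4 (move_left): buffer="xubuab" (len 6), cursors c1@2 c2@5, authorship ..1..2
After op 5 (insert('p')): buffer="xupbuapb" (len 8), cursors c1@3 c2@7, authorship ..11..22
After op 6 (move_right): buffer="xupbuapb" (len 8), cursors c1@4 c2@8, authorship ..11..22

Answer: xupbuapb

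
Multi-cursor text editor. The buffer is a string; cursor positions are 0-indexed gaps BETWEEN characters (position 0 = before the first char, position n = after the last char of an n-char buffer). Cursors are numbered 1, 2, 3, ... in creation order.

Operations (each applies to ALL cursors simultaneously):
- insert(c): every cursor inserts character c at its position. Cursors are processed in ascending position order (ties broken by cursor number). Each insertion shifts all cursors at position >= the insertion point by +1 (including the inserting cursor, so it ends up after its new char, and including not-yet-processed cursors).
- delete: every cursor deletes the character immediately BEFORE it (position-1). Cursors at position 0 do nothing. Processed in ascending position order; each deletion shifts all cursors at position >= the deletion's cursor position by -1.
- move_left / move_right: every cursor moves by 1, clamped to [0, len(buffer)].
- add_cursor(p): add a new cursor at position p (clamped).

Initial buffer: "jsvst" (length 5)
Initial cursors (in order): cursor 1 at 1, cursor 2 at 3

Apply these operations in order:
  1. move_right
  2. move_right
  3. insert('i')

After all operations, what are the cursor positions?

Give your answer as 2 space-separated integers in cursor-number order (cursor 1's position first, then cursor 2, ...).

After op 1 (move_right): buffer="jsvst" (len 5), cursors c1@2 c2@4, authorship .....
After op 2 (move_right): buffer="jsvst" (len 5), cursors c1@3 c2@5, authorship .....
After op 3 (insert('i')): buffer="jsvisti" (len 7), cursors c1@4 c2@7, authorship ...1..2

Answer: 4 7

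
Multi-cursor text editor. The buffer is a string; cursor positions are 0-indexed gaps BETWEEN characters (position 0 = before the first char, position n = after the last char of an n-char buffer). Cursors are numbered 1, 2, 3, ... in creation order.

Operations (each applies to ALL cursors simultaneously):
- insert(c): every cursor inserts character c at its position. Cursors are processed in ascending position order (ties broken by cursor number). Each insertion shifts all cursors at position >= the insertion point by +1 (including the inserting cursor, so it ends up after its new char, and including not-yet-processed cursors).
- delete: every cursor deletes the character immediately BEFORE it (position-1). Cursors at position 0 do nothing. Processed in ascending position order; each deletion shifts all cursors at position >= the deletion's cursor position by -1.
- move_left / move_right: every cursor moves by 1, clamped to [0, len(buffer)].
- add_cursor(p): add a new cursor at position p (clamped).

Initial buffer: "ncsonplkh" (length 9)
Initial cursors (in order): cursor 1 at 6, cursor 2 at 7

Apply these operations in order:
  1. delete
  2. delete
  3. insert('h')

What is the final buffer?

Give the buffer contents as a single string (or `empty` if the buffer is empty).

After op 1 (delete): buffer="ncsonkh" (len 7), cursors c1@5 c2@5, authorship .......
After op 2 (delete): buffer="ncskh" (len 5), cursors c1@3 c2@3, authorship .....
After op 3 (insert('h')): buffer="ncshhkh" (len 7), cursors c1@5 c2@5, authorship ...12..

Answer: ncshhkh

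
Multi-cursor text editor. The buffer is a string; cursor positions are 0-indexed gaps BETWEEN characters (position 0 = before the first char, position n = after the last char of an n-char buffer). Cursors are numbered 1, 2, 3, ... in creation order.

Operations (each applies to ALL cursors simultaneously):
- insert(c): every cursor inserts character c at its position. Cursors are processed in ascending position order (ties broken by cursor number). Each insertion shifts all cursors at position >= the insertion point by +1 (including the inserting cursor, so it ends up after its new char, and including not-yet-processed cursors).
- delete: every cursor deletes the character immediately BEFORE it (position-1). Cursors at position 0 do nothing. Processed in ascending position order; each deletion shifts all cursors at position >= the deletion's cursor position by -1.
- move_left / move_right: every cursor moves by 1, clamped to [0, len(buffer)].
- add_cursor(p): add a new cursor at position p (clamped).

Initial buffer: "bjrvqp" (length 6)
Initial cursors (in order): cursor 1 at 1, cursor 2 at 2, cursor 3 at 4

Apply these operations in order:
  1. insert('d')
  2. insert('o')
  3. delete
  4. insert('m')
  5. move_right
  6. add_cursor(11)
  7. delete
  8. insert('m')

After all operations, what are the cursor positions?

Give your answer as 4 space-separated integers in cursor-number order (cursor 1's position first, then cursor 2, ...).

Answer: 4 7 11 11

Derivation:
After op 1 (insert('d')): buffer="bdjdrvdqp" (len 9), cursors c1@2 c2@4 c3@7, authorship .1.2..3..
After op 2 (insert('o')): buffer="bdojdorvdoqp" (len 12), cursors c1@3 c2@6 c3@10, authorship .11.22..33..
After op 3 (delete): buffer="bdjdrvdqp" (len 9), cursors c1@2 c2@4 c3@7, authorship .1.2..3..
After op 4 (insert('m')): buffer="bdmjdmrvdmqp" (len 12), cursors c1@3 c2@6 c3@10, authorship .11.22..33..
After op 5 (move_right): buffer="bdmjdmrvdmqp" (len 12), cursors c1@4 c2@7 c3@11, authorship .11.22..33..
After op 6 (add_cursor(11)): buffer="bdmjdmrvdmqp" (len 12), cursors c1@4 c2@7 c3@11 c4@11, authorship .11.22..33..
After op 7 (delete): buffer="bdmdmvdp" (len 8), cursors c1@3 c2@5 c3@7 c4@7, authorship .1122.3.
After op 8 (insert('m')): buffer="bdmmdmmvdmmp" (len 12), cursors c1@4 c2@7 c3@11 c4@11, authorship .111222.334.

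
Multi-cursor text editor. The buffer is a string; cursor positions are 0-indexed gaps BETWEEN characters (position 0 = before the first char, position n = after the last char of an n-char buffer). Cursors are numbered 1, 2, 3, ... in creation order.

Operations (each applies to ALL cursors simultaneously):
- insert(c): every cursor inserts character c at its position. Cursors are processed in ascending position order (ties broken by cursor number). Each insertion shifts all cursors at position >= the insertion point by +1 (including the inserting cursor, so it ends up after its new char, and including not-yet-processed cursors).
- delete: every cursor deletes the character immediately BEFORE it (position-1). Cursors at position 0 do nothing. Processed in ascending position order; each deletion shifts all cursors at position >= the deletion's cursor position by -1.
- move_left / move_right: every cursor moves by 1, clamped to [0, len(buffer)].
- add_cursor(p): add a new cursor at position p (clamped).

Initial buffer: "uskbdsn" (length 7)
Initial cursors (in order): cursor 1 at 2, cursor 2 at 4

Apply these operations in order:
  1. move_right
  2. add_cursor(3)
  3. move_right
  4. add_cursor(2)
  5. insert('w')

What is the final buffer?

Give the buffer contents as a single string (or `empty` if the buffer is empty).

Answer: uswkbwwdswn

Derivation:
After op 1 (move_right): buffer="uskbdsn" (len 7), cursors c1@3 c2@5, authorship .......
After op 2 (add_cursor(3)): buffer="uskbdsn" (len 7), cursors c1@3 c3@3 c2@5, authorship .......
After op 3 (move_right): buffer="uskbdsn" (len 7), cursors c1@4 c3@4 c2@6, authorship .......
After op 4 (add_cursor(2)): buffer="uskbdsn" (len 7), cursors c4@2 c1@4 c3@4 c2@6, authorship .......
After op 5 (insert('w')): buffer="uswkbwwdswn" (len 11), cursors c4@3 c1@7 c3@7 c2@10, authorship ..4..13..2.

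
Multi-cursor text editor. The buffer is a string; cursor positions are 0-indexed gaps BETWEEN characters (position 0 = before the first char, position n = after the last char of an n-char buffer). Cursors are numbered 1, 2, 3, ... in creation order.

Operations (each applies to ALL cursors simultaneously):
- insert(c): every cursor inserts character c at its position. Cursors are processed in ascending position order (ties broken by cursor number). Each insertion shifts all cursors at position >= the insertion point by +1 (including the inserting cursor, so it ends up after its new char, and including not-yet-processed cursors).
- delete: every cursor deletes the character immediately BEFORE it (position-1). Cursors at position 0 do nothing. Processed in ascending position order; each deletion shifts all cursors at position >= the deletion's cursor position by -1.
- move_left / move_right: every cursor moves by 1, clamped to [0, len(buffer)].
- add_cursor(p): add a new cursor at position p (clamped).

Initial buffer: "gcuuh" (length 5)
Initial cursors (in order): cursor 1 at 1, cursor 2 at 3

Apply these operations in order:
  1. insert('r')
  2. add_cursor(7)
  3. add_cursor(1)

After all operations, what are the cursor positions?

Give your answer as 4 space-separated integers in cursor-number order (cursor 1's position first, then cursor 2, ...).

After op 1 (insert('r')): buffer="grcuruh" (len 7), cursors c1@2 c2@5, authorship .1..2..
After op 2 (add_cursor(7)): buffer="grcuruh" (len 7), cursors c1@2 c2@5 c3@7, authorship .1..2..
After op 3 (add_cursor(1)): buffer="grcuruh" (len 7), cursors c4@1 c1@2 c2@5 c3@7, authorship .1..2..

Answer: 2 5 7 1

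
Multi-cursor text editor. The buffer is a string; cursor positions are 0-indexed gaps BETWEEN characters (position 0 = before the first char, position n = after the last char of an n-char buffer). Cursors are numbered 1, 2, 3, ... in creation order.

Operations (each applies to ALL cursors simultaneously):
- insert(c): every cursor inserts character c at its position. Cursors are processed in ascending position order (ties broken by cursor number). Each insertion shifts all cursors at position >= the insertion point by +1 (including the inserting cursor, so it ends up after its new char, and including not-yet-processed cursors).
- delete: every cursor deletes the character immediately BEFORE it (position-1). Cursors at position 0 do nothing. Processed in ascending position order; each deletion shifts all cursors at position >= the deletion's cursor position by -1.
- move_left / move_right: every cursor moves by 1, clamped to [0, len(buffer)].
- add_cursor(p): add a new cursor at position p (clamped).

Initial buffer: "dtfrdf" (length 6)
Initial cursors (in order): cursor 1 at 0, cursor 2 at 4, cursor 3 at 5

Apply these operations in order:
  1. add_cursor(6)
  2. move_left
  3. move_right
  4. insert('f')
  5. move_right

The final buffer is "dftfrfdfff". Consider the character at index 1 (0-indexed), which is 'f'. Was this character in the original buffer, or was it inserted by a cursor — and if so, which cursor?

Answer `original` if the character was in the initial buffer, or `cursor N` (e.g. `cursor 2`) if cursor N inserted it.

After op 1 (add_cursor(6)): buffer="dtfrdf" (len 6), cursors c1@0 c2@4 c3@5 c4@6, authorship ......
After op 2 (move_left): buffer="dtfrdf" (len 6), cursors c1@0 c2@3 c3@4 c4@5, authorship ......
After op 3 (move_right): buffer="dtfrdf" (len 6), cursors c1@1 c2@4 c3@5 c4@6, authorship ......
After op 4 (insert('f')): buffer="dftfrfdfff" (len 10), cursors c1@2 c2@6 c3@8 c4@10, authorship .1...2.3.4
After op 5 (move_right): buffer="dftfrfdfff" (len 10), cursors c1@3 c2@7 c3@9 c4@10, authorship .1...2.3.4
Authorship (.=original, N=cursor N): . 1 . . . 2 . 3 . 4
Index 1: author = 1

Answer: cursor 1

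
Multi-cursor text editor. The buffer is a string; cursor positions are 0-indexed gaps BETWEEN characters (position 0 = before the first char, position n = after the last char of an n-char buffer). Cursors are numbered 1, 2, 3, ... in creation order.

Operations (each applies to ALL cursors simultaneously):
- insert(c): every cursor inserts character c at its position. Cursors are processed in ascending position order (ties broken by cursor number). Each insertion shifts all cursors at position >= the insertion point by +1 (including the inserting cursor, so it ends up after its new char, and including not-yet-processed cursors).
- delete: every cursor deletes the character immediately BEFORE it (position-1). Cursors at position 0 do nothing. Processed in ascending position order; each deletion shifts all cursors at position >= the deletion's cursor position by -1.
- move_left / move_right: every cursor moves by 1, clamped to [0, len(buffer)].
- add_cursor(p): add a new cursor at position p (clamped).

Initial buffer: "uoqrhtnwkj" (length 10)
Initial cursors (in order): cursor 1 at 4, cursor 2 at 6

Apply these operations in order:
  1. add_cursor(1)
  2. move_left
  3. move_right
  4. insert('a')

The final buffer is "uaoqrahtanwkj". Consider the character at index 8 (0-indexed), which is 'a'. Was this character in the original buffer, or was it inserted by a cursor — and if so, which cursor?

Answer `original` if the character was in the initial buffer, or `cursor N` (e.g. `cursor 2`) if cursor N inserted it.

After op 1 (add_cursor(1)): buffer="uoqrhtnwkj" (len 10), cursors c3@1 c1@4 c2@6, authorship ..........
After op 2 (move_left): buffer="uoqrhtnwkj" (len 10), cursors c3@0 c1@3 c2@5, authorship ..........
After op 3 (move_right): buffer="uoqrhtnwkj" (len 10), cursors c3@1 c1@4 c2@6, authorship ..........
After op 4 (insert('a')): buffer="uaoqrahtanwkj" (len 13), cursors c3@2 c1@6 c2@9, authorship .3...1..2....
Authorship (.=original, N=cursor N): . 3 . . . 1 . . 2 . . . .
Index 8: author = 2

Answer: cursor 2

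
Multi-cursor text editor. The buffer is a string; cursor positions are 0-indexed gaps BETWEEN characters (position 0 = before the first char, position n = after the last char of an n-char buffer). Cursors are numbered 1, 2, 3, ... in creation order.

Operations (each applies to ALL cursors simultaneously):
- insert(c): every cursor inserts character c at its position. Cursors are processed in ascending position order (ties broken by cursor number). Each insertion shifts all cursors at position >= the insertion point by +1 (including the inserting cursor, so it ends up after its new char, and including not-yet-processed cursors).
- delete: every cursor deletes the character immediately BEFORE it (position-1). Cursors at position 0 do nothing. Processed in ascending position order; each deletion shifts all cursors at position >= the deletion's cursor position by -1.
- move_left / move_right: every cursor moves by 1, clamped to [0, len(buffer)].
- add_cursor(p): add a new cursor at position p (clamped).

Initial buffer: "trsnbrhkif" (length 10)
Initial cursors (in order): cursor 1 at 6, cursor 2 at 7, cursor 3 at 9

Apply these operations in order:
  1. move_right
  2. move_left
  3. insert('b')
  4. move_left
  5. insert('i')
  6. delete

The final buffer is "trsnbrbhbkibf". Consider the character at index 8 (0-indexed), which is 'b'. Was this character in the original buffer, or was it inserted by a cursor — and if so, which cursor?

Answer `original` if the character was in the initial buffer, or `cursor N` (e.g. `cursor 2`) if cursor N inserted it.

After op 1 (move_right): buffer="trsnbrhkif" (len 10), cursors c1@7 c2@8 c3@10, authorship ..........
After op 2 (move_left): buffer="trsnbrhkif" (len 10), cursors c1@6 c2@7 c3@9, authorship ..........
After op 3 (insert('b')): buffer="trsnbrbhbkibf" (len 13), cursors c1@7 c2@9 c3@12, authorship ......1.2..3.
After op 4 (move_left): buffer="trsnbrbhbkibf" (len 13), cursors c1@6 c2@8 c3@11, authorship ......1.2..3.
After op 5 (insert('i')): buffer="trsnbribhibkiibf" (len 16), cursors c1@7 c2@10 c3@14, authorship ......11.22..33.
After op 6 (delete): buffer="trsnbrbhbkibf" (len 13), cursors c1@6 c2@8 c3@11, authorship ......1.2..3.
Authorship (.=original, N=cursor N): . . . . . . 1 . 2 . . 3 .
Index 8: author = 2

Answer: cursor 2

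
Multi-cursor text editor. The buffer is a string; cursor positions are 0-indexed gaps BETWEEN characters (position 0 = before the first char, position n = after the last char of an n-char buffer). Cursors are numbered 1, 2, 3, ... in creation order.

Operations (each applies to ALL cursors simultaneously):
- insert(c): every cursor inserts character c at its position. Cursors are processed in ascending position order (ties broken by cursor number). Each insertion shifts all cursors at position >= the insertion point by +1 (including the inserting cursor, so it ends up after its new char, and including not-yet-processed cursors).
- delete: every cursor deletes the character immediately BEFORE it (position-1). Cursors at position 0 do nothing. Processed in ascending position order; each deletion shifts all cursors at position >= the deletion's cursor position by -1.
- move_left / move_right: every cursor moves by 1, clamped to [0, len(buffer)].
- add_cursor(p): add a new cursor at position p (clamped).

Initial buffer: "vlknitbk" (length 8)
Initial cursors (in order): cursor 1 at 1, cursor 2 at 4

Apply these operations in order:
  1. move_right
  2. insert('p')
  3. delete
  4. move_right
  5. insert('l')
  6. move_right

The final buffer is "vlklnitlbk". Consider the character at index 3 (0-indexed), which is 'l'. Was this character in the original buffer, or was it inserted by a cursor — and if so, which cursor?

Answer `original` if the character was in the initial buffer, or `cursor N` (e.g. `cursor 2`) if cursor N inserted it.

Answer: cursor 1

Derivation:
After op 1 (move_right): buffer="vlknitbk" (len 8), cursors c1@2 c2@5, authorship ........
After op 2 (insert('p')): buffer="vlpkniptbk" (len 10), cursors c1@3 c2@7, authorship ..1...2...
After op 3 (delete): buffer="vlknitbk" (len 8), cursors c1@2 c2@5, authorship ........
After op 4 (move_right): buffer="vlknitbk" (len 8), cursors c1@3 c2@6, authorship ........
After op 5 (insert('l')): buffer="vlklnitlbk" (len 10), cursors c1@4 c2@8, authorship ...1...2..
After op 6 (move_right): buffer="vlklnitlbk" (len 10), cursors c1@5 c2@9, authorship ...1...2..
Authorship (.=original, N=cursor N): . . . 1 . . . 2 . .
Index 3: author = 1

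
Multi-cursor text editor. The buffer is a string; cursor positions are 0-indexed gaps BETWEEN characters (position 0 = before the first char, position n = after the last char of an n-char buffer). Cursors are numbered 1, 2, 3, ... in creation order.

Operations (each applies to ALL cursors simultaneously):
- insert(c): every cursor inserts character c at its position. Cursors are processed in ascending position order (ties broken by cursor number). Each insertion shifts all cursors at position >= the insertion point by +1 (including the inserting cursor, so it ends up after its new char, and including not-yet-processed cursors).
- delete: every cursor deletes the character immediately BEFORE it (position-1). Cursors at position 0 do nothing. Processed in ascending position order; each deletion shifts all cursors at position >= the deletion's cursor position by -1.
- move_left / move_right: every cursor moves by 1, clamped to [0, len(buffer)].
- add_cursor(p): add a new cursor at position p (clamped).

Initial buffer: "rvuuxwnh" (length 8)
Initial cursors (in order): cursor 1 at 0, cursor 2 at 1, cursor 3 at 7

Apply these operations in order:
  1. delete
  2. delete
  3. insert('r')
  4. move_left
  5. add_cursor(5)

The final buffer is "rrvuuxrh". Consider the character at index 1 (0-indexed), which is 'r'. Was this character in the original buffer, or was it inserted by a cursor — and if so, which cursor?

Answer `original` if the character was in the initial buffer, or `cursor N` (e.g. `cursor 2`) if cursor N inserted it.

After op 1 (delete): buffer="vuuxwh" (len 6), cursors c1@0 c2@0 c3@5, authorship ......
After op 2 (delete): buffer="vuuxh" (len 5), cursors c1@0 c2@0 c3@4, authorship .....
After op 3 (insert('r')): buffer="rrvuuxrh" (len 8), cursors c1@2 c2@2 c3@7, authorship 12....3.
After op 4 (move_left): buffer="rrvuuxrh" (len 8), cursors c1@1 c2@1 c3@6, authorship 12....3.
After op 5 (add_cursor(5)): buffer="rrvuuxrh" (len 8), cursors c1@1 c2@1 c4@5 c3@6, authorship 12....3.
Authorship (.=original, N=cursor N): 1 2 . . . . 3 .
Index 1: author = 2

Answer: cursor 2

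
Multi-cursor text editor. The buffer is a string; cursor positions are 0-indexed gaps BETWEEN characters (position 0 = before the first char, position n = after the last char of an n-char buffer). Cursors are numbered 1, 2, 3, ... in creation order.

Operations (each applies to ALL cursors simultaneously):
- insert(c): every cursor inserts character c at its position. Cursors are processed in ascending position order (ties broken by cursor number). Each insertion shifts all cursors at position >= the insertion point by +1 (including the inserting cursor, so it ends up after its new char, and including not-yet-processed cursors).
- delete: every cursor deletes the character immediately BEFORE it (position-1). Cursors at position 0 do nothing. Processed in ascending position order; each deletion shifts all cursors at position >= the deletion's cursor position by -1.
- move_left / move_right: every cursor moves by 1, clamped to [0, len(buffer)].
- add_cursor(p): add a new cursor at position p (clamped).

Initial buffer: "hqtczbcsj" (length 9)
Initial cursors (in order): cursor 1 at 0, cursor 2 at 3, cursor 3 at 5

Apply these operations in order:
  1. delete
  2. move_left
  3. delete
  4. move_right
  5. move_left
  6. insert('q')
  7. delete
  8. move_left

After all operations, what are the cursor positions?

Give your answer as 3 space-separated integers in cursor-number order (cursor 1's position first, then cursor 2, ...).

After op 1 (delete): buffer="hqcbcsj" (len 7), cursors c1@0 c2@2 c3@3, authorship .......
After op 2 (move_left): buffer="hqcbcsj" (len 7), cursors c1@0 c2@1 c3@2, authorship .......
After op 3 (delete): buffer="cbcsj" (len 5), cursors c1@0 c2@0 c3@0, authorship .....
After op 4 (move_right): buffer="cbcsj" (len 5), cursors c1@1 c2@1 c3@1, authorship .....
After op 5 (move_left): buffer="cbcsj" (len 5), cursors c1@0 c2@0 c3@0, authorship .....
After op 6 (insert('q')): buffer="qqqcbcsj" (len 8), cursors c1@3 c2@3 c3@3, authorship 123.....
After op 7 (delete): buffer="cbcsj" (len 5), cursors c1@0 c2@0 c3@0, authorship .....
After op 8 (move_left): buffer="cbcsj" (len 5), cursors c1@0 c2@0 c3@0, authorship .....

Answer: 0 0 0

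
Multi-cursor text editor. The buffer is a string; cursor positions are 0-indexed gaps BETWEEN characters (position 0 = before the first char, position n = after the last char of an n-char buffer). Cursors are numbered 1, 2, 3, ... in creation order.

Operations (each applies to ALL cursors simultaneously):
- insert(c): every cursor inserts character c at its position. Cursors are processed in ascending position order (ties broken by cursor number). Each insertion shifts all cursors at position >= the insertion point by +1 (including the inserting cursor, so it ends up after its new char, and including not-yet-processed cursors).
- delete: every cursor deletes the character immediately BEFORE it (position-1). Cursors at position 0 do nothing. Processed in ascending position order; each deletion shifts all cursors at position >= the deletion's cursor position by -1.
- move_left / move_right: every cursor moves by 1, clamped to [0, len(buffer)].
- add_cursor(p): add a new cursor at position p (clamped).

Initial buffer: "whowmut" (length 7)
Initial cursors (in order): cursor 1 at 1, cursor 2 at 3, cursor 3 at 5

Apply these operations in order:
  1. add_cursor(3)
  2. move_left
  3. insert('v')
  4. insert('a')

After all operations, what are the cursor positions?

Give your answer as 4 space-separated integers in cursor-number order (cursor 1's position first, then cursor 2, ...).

After op 1 (add_cursor(3)): buffer="whowmut" (len 7), cursors c1@1 c2@3 c4@3 c3@5, authorship .......
After op 2 (move_left): buffer="whowmut" (len 7), cursors c1@0 c2@2 c4@2 c3@4, authorship .......
After op 3 (insert('v')): buffer="vwhvvowvmut" (len 11), cursors c1@1 c2@5 c4@5 c3@8, authorship 1..24..3...
After op 4 (insert('a')): buffer="vawhvvaaowvamut" (len 15), cursors c1@2 c2@8 c4@8 c3@12, authorship 11..2424..33...

Answer: 2 8 12 8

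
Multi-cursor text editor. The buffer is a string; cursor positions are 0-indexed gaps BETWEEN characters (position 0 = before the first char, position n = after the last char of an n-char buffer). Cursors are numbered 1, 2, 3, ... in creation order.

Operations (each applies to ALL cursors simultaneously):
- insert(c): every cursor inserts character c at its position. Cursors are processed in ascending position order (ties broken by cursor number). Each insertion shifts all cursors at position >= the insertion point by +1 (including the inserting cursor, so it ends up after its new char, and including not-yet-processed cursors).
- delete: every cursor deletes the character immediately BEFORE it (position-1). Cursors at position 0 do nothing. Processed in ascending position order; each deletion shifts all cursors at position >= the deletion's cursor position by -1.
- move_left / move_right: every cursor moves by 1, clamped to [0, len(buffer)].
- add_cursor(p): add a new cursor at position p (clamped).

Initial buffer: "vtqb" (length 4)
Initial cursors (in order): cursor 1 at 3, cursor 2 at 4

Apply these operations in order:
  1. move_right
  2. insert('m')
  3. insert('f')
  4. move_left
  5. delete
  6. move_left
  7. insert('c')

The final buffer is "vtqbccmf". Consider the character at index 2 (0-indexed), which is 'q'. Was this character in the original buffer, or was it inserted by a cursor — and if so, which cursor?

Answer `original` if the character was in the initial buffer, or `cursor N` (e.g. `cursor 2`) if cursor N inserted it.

Answer: original

Derivation:
After op 1 (move_right): buffer="vtqb" (len 4), cursors c1@4 c2@4, authorship ....
After op 2 (insert('m')): buffer="vtqbmm" (len 6), cursors c1@6 c2@6, authorship ....12
After op 3 (insert('f')): buffer="vtqbmmff" (len 8), cursors c1@8 c2@8, authorship ....1212
After op 4 (move_left): buffer="vtqbmmff" (len 8), cursors c1@7 c2@7, authorship ....1212
After op 5 (delete): buffer="vtqbmf" (len 6), cursors c1@5 c2@5, authorship ....12
After op 6 (move_left): buffer="vtqbmf" (len 6), cursors c1@4 c2@4, authorship ....12
After op 7 (insert('c')): buffer="vtqbccmf" (len 8), cursors c1@6 c2@6, authorship ....1212
Authorship (.=original, N=cursor N): . . . . 1 2 1 2
Index 2: author = original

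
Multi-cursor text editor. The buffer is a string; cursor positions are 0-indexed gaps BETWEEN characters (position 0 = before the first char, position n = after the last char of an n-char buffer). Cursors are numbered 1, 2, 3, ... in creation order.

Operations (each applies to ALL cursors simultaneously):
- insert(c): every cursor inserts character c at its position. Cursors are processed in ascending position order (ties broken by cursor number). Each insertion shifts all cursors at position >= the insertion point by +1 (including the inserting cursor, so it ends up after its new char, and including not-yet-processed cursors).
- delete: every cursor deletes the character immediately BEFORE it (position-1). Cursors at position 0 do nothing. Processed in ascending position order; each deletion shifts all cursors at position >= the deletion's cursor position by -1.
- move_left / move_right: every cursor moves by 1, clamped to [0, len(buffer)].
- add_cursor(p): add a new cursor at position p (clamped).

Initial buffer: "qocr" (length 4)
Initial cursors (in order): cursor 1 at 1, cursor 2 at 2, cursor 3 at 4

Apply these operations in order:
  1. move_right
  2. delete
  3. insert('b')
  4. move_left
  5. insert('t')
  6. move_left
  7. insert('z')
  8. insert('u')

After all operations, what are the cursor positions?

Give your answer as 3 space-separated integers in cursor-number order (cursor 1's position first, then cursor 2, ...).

After op 1 (move_right): buffer="qocr" (len 4), cursors c1@2 c2@3 c3@4, authorship ....
After op 2 (delete): buffer="q" (len 1), cursors c1@1 c2@1 c3@1, authorship .
After op 3 (insert('b')): buffer="qbbb" (len 4), cursors c1@4 c2@4 c3@4, authorship .123
After op 4 (move_left): buffer="qbbb" (len 4), cursors c1@3 c2@3 c3@3, authorship .123
After op 5 (insert('t')): buffer="qbbtttb" (len 7), cursors c1@6 c2@6 c3@6, authorship .121233
After op 6 (move_left): buffer="qbbtttb" (len 7), cursors c1@5 c2@5 c3@5, authorship .121233
After op 7 (insert('z')): buffer="qbbttzzztb" (len 10), cursors c1@8 c2@8 c3@8, authorship .121212333
After op 8 (insert('u')): buffer="qbbttzzzuuutb" (len 13), cursors c1@11 c2@11 c3@11, authorship .121212312333

Answer: 11 11 11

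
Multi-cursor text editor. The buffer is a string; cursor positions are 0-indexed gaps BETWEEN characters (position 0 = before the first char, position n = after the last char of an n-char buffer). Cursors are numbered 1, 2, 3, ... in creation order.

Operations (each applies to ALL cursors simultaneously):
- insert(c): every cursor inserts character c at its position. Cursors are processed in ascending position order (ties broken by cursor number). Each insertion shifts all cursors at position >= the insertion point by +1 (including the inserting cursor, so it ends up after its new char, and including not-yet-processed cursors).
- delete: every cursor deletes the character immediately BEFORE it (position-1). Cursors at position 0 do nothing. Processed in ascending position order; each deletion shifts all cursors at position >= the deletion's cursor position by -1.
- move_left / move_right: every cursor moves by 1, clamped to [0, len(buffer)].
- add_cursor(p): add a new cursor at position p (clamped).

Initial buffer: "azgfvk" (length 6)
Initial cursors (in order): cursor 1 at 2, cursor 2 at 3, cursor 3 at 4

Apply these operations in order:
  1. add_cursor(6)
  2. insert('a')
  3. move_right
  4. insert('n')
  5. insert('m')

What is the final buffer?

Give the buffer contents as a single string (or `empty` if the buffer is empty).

Answer: azagnmafnmavnmkanm

Derivation:
After op 1 (add_cursor(6)): buffer="azgfvk" (len 6), cursors c1@2 c2@3 c3@4 c4@6, authorship ......
After op 2 (insert('a')): buffer="azagafavka" (len 10), cursors c1@3 c2@5 c3@7 c4@10, authorship ..1.2.3..4
After op 3 (move_right): buffer="azagafavka" (len 10), cursors c1@4 c2@6 c3@8 c4@10, authorship ..1.2.3..4
After op 4 (insert('n')): buffer="azagnafnavnkan" (len 14), cursors c1@5 c2@8 c3@11 c4@14, authorship ..1.12.23.3.44
After op 5 (insert('m')): buffer="azagnmafnmavnmkanm" (len 18), cursors c1@6 c2@10 c3@14 c4@18, authorship ..1.112.223.33.444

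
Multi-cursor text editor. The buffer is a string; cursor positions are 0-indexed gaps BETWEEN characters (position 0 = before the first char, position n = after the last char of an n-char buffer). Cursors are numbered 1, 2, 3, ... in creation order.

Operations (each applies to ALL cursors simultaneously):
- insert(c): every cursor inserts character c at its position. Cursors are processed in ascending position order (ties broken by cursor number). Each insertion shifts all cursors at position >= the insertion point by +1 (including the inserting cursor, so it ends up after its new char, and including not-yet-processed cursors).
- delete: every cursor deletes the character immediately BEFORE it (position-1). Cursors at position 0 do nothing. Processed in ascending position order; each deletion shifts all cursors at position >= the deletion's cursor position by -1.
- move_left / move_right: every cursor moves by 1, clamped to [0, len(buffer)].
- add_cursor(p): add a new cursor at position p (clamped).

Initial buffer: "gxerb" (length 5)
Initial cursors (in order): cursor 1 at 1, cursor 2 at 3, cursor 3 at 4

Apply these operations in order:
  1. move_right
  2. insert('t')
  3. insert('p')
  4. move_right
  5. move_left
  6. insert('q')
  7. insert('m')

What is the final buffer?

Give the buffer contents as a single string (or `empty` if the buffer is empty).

After op 1 (move_right): buffer="gxerb" (len 5), cursors c1@2 c2@4 c3@5, authorship .....
After op 2 (insert('t')): buffer="gxtertbt" (len 8), cursors c1@3 c2@6 c3@8, authorship ..1..2.3
After op 3 (insert('p')): buffer="gxtpertpbtp" (len 11), cursors c1@4 c2@8 c3@11, authorship ..11..22.33
After op 4 (move_right): buffer="gxtpertpbtp" (len 11), cursors c1@5 c2@9 c3@11, authorship ..11..22.33
After op 5 (move_left): buffer="gxtpertpbtp" (len 11), cursors c1@4 c2@8 c3@10, authorship ..11..22.33
After op 6 (insert('q')): buffer="gxtpqertpqbtqp" (len 14), cursors c1@5 c2@10 c3@13, authorship ..111..222.333
After op 7 (insert('m')): buffer="gxtpqmertpqmbtqmp" (len 17), cursors c1@6 c2@12 c3@16, authorship ..1111..2222.3333

Answer: gxtpqmertpqmbtqmp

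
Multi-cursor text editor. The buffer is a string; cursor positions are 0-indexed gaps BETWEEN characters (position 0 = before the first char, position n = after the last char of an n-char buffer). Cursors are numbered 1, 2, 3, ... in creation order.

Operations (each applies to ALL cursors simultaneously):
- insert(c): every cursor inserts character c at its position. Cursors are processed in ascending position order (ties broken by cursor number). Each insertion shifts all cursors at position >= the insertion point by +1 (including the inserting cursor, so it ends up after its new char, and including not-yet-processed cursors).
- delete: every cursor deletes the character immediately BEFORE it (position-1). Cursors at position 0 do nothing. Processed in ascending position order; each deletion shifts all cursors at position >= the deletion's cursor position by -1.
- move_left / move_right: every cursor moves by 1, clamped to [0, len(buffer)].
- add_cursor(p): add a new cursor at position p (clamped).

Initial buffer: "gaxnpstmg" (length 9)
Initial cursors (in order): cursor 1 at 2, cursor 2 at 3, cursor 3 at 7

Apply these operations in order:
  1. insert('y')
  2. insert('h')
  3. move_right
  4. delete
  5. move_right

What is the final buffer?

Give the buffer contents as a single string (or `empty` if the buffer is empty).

After op 1 (insert('y')): buffer="gayxynpstymg" (len 12), cursors c1@3 c2@5 c3@10, authorship ..1.2....3..
After op 2 (insert('h')): buffer="gayhxyhnpstyhmg" (len 15), cursors c1@4 c2@7 c3@13, authorship ..11.22....33..
After op 3 (move_right): buffer="gayhxyhnpstyhmg" (len 15), cursors c1@5 c2@8 c3@14, authorship ..11.22....33..
After op 4 (delete): buffer="gayhyhpstyhg" (len 12), cursors c1@4 c2@6 c3@11, authorship ..1122...33.
After op 5 (move_right): buffer="gayhyhpstyhg" (len 12), cursors c1@5 c2@7 c3@12, authorship ..1122...33.

Answer: gayhyhpstyhg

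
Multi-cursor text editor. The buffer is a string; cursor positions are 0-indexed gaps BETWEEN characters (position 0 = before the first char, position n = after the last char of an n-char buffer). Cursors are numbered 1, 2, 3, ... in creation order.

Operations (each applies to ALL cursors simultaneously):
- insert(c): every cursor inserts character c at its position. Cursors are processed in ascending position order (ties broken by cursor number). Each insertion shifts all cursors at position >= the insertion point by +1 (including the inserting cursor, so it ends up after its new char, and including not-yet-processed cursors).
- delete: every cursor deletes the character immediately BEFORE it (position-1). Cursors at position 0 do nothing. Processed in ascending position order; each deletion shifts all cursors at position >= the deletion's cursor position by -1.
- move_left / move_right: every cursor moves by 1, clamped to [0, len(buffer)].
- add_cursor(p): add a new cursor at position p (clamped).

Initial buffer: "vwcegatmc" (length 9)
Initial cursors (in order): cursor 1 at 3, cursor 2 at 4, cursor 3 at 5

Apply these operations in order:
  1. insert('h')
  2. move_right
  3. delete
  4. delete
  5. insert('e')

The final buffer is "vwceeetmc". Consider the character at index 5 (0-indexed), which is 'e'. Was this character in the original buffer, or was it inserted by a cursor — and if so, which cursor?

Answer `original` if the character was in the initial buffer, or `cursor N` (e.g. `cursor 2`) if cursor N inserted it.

After op 1 (insert('h')): buffer="vwchehghatmc" (len 12), cursors c1@4 c2@6 c3@8, authorship ...1.2.3....
After op 2 (move_right): buffer="vwchehghatmc" (len 12), cursors c1@5 c2@7 c3@9, authorship ...1.2.3....
After op 3 (delete): buffer="vwchhhtmc" (len 9), cursors c1@4 c2@5 c3@6, authorship ...123...
After op 4 (delete): buffer="vwctmc" (len 6), cursors c1@3 c2@3 c3@3, authorship ......
After op 5 (insert('e')): buffer="vwceeetmc" (len 9), cursors c1@6 c2@6 c3@6, authorship ...123...
Authorship (.=original, N=cursor N): . . . 1 2 3 . . .
Index 5: author = 3

Answer: cursor 3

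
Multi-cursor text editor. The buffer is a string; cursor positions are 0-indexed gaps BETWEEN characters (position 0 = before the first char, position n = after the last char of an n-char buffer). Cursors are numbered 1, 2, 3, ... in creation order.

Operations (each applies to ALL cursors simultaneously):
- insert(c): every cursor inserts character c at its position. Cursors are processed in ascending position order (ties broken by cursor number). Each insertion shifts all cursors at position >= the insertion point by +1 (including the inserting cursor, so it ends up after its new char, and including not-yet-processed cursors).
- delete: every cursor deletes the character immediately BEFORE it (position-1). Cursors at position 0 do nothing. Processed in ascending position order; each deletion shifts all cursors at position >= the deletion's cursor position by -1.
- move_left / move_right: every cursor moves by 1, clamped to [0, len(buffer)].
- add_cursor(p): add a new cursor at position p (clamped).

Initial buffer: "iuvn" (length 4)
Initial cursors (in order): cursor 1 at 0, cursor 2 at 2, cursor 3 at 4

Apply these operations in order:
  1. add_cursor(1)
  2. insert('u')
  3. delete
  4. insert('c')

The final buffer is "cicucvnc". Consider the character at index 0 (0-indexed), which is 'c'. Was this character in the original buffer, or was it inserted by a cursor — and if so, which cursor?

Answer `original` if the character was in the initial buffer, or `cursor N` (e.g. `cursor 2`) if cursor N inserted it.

After op 1 (add_cursor(1)): buffer="iuvn" (len 4), cursors c1@0 c4@1 c2@2 c3@4, authorship ....
After op 2 (insert('u')): buffer="uiuuuvnu" (len 8), cursors c1@1 c4@3 c2@5 c3@8, authorship 1.4.2..3
After op 3 (delete): buffer="iuvn" (len 4), cursors c1@0 c4@1 c2@2 c3@4, authorship ....
After op 4 (insert('c')): buffer="cicucvnc" (len 8), cursors c1@1 c4@3 c2@5 c3@8, authorship 1.4.2..3
Authorship (.=original, N=cursor N): 1 . 4 . 2 . . 3
Index 0: author = 1

Answer: cursor 1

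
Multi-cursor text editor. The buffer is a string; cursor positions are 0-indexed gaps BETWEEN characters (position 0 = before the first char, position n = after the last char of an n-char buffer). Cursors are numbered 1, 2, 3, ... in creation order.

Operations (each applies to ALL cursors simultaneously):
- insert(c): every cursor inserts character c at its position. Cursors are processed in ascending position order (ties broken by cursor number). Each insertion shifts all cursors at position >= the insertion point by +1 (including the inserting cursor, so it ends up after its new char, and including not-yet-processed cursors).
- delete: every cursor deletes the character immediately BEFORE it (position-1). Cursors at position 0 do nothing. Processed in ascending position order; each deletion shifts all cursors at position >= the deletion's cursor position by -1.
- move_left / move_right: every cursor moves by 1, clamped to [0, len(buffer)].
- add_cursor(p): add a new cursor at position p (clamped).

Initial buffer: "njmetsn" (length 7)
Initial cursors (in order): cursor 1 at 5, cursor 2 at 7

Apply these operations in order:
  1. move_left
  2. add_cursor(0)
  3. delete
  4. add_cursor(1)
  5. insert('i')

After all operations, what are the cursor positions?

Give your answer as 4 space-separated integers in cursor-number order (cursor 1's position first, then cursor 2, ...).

Answer: 6 8 1 3

Derivation:
After op 1 (move_left): buffer="njmetsn" (len 7), cursors c1@4 c2@6, authorship .......
After op 2 (add_cursor(0)): buffer="njmetsn" (len 7), cursors c3@0 c1@4 c2@6, authorship .......
After op 3 (delete): buffer="njmtn" (len 5), cursors c3@0 c1@3 c2@4, authorship .....
After op 4 (add_cursor(1)): buffer="njmtn" (len 5), cursors c3@0 c4@1 c1@3 c2@4, authorship .....
After op 5 (insert('i')): buffer="inijmitin" (len 9), cursors c3@1 c4@3 c1@6 c2@8, authorship 3.4..1.2.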